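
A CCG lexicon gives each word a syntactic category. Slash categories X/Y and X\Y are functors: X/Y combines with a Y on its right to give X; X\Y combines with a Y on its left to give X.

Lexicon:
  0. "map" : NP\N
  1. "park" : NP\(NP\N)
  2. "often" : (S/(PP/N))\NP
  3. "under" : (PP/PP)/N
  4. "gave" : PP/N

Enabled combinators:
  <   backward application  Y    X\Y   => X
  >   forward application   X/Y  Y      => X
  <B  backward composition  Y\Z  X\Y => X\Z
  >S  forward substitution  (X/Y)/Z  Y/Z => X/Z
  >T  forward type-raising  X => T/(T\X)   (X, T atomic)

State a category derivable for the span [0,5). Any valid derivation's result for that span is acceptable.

S

[0,5] S   >
  [0,3] S/(PP/N)   <
    [0,2] NP   <
      [0,1] "map" : NP\N
      [1,2] "park" : NP\(NP\N)
    [2,3] "often" : (S/(PP/N))\NP
  [3,5] PP/N   >S
    [3,4] "under" : (PP/PP)/N
    [4,5] "gave" : PP/N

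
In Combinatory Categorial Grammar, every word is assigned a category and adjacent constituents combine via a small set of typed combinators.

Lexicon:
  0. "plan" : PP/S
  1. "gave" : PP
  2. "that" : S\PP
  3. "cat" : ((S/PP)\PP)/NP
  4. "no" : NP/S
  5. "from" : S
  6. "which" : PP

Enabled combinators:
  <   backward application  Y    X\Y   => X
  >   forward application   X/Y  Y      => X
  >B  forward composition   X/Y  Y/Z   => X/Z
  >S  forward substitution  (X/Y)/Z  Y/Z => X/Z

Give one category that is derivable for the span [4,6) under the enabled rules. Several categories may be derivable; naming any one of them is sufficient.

[0,7] S   >
  [0,6] S/PP   <
    [0,3] PP   >
      [0,1] "plan" : PP/S
      [1,3] S   <
        [1,2] "gave" : PP
        [2,3] "that" : S\PP
    [3,6] (S/PP)\PP   >
      [3,4] "cat" : ((S/PP)\PP)/NP
      [4,6] NP   >
        [4,5] "no" : NP/S
        [5,6] "from" : S
  [6,7] "which" : PP

NP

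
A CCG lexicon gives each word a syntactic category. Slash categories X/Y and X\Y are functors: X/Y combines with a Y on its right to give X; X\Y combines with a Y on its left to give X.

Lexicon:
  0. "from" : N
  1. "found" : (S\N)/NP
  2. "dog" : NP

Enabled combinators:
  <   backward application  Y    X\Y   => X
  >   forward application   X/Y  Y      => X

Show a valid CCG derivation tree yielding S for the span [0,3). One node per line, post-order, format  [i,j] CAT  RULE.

[0,3] S   <
  [0,1] "from" : N
  [1,3] S\N   >
    [1,2] "found" : (S\N)/NP
    [2,3] "dog" : NP

[0,1] N  lex  "from"
[1,2] (S\N)/NP  lex  "found"
[2,3] NP  lex  "dog"
[1,3] S\N  >  k=2
[0,3] S  <  k=1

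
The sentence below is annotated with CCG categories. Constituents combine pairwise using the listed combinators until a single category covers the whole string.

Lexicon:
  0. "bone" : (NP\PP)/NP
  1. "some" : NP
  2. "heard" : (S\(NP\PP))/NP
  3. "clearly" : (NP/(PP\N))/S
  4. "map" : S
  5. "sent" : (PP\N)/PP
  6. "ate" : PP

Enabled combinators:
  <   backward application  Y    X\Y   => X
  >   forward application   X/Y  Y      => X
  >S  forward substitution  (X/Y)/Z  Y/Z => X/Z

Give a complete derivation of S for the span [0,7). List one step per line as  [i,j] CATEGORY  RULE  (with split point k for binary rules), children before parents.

[0,7] S   <
  [0,2] NP\PP   >
    [0,1] "bone" : (NP\PP)/NP
    [1,2] "some" : NP
  [2,7] S\(NP\PP)   >
    [2,3] "heard" : (S\(NP\PP))/NP
    [3,7] NP   >
      [3,5] NP/(PP\N)   >
        [3,4] "clearly" : (NP/(PP\N))/S
        [4,5] "map" : S
      [5,7] PP\N   >
        [5,6] "sent" : (PP\N)/PP
        [6,7] "ate" : PP

[0,1] (NP\PP)/NP  lex  "bone"
[1,2] NP  lex  "some"
[0,2] NP\PP  >  k=1
[2,3] (S\(NP\PP))/NP  lex  "heard"
[3,4] (NP/(PP\N))/S  lex  "clearly"
[4,5] S  lex  "map"
[3,5] NP/(PP\N)  >  k=4
[5,6] (PP\N)/PP  lex  "sent"
[6,7] PP  lex  "ate"
[5,7] PP\N  >  k=6
[3,7] NP  >  k=5
[2,7] S\(NP\PP)  >  k=3
[0,7] S  <  k=2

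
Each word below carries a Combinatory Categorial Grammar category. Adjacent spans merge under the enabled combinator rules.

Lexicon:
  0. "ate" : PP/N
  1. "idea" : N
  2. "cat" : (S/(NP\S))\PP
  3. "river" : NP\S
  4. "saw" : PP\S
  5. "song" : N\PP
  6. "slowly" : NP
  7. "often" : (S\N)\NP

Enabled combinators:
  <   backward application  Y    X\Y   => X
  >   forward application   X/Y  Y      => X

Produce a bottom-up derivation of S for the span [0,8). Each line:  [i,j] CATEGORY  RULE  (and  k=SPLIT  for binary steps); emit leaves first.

[0,8] S   <
  [0,6] N   <
    [0,5] PP   <
      [0,4] S   >
        [0,3] S/(NP\S)   <
          [0,2] PP   >
            [0,1] "ate" : PP/N
            [1,2] "idea" : N
          [2,3] "cat" : (S/(NP\S))\PP
        [3,4] "river" : NP\S
      [4,5] "saw" : PP\S
    [5,6] "song" : N\PP
  [6,8] S\N   <
    [6,7] "slowly" : NP
    [7,8] "often" : (S\N)\NP

[0,1] PP/N  lex  "ate"
[1,2] N  lex  "idea"
[0,2] PP  >  k=1
[2,3] (S/(NP\S))\PP  lex  "cat"
[0,3] S/(NP\S)  <  k=2
[3,4] NP\S  lex  "river"
[0,4] S  >  k=3
[4,5] PP\S  lex  "saw"
[0,5] PP  <  k=4
[5,6] N\PP  lex  "song"
[0,6] N  <  k=5
[6,7] NP  lex  "slowly"
[7,8] (S\N)\NP  lex  "often"
[6,8] S\N  <  k=7
[0,8] S  <  k=6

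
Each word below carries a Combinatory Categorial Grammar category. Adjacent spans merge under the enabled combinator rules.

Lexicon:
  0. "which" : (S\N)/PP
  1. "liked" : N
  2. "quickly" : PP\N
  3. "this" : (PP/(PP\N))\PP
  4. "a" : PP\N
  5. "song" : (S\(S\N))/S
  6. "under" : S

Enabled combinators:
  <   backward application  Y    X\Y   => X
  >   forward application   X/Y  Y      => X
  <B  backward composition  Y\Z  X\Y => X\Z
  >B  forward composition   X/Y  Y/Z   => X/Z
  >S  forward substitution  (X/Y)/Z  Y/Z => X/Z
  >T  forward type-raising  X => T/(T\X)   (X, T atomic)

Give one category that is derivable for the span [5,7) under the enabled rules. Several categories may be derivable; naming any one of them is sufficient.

[0,7] S   <
  [0,5] S\N   >
    [0,1] "which" : (S\N)/PP
    [1,5] PP   >
      [1,4] PP/(PP\N)   <
        [1,3] PP   >
          [1,2] PP/(PP\N)   >T
            [1,2] "liked" : N
          [2,3] "quickly" : PP\N
        [3,4] "this" : (PP/(PP\N))\PP
      [4,5] "a" : PP\N
  [5,7] S\(S\N)   >
    [5,6] "song" : (S\(S\N))/S
    [6,7] "under" : S

S\(S\N)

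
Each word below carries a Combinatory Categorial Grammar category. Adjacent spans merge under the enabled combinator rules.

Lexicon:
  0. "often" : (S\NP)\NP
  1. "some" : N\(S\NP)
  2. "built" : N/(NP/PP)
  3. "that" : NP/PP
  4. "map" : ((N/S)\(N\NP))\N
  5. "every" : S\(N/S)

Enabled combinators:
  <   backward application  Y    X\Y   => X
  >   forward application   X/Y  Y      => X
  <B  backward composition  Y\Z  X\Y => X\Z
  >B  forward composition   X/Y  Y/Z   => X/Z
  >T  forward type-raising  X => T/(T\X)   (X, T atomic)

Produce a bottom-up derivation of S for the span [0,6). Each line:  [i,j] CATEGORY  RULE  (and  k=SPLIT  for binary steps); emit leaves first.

[0,6] S   <
  [0,5] N/S   <
    [0,2] N\NP   <B
      [0,1] "often" : (S\NP)\NP
      [1,2] "some" : N\(S\NP)
    [2,5] (N/S)\(N\NP)   <
      [2,4] N   >
        [2,3] "built" : N/(NP/PP)
        [3,4] "that" : NP/PP
      [4,5] "map" : ((N/S)\(N\NP))\N
  [5,6] "every" : S\(N/S)

[0,1] (S\NP)\NP  lex  "often"
[1,2] N\(S\NP)  lex  "some"
[0,2] N\NP  <B  k=1
[2,3] N/(NP/PP)  lex  "built"
[3,4] NP/PP  lex  "that"
[2,4] N  >  k=3
[4,5] ((N/S)\(N\NP))\N  lex  "map"
[2,5] (N/S)\(N\NP)  <  k=4
[0,5] N/S  <  k=2
[5,6] S\(N/S)  lex  "every"
[0,6] S  <  k=5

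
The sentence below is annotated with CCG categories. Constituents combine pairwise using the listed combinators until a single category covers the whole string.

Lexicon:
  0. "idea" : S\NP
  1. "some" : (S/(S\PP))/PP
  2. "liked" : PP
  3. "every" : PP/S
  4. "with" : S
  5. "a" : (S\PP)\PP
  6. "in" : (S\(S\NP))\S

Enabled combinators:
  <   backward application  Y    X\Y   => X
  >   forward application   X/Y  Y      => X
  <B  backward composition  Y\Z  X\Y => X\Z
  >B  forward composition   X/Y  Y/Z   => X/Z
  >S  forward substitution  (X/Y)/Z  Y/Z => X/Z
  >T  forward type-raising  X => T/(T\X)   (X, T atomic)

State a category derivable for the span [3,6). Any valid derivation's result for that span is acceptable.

S\PP

[0,7] S   <
  [0,1] "idea" : S\NP
  [1,7] S\(S\NP)   <
    [1,6] S   >
      [1,3] S/(S\PP)   >
        [1,2] "some" : (S/(S\PP))/PP
        [2,3] "liked" : PP
      [3,6] S\PP   <
        [3,5] PP   >
          [3,4] "every" : PP/S
          [4,5] "with" : S
        [5,6] "a" : (S\PP)\PP
    [6,7] "in" : (S\(S\NP))\S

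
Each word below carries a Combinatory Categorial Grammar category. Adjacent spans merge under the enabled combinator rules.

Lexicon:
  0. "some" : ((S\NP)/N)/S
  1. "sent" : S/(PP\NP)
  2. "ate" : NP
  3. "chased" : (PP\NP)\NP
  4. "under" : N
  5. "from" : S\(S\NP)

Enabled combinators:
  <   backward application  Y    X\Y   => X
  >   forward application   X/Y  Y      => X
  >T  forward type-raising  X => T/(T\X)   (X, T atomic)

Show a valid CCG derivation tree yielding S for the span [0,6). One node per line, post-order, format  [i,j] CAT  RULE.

[0,1] ((S\NP)/N)/S  lex  "some"
[1,2] S/(PP\NP)  lex  "sent"
[2,3] NP  lex  "ate"
[3,4] (PP\NP)\NP  lex  "chased"
[2,4] PP\NP  <  k=3
[1,4] S  >  k=2
[0,4] (S\NP)/N  >  k=1
[4,5] N  lex  "under"
[0,5] S\NP  >  k=4
[5,6] S\(S\NP)  lex  "from"
[0,6] S  <  k=5

[0,6] S   <
  [0,5] S\NP   >
    [0,4] (S\NP)/N   >
      [0,1] "some" : ((S\NP)/N)/S
      [1,4] S   >
        [1,2] "sent" : S/(PP\NP)
        [2,4] PP\NP   <
          [2,3] "ate" : NP
          [3,4] "chased" : (PP\NP)\NP
    [4,5] "under" : N
  [5,6] "from" : S\(S\NP)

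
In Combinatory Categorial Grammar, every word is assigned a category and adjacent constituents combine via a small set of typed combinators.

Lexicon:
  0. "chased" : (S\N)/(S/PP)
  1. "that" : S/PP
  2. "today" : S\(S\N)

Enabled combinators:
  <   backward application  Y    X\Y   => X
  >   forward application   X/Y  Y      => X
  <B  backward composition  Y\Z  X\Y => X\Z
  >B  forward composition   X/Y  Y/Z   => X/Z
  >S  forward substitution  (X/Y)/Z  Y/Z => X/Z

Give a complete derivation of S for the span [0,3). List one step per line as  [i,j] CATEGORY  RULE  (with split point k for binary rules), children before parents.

[0,3] S   <
  [0,2] S\N   >
    [0,1] "chased" : (S\N)/(S/PP)
    [1,2] "that" : S/PP
  [2,3] "today" : S\(S\N)

[0,1] (S\N)/(S/PP)  lex  "chased"
[1,2] S/PP  lex  "that"
[0,2] S\N  >  k=1
[2,3] S\(S\N)  lex  "today"
[0,3] S  <  k=2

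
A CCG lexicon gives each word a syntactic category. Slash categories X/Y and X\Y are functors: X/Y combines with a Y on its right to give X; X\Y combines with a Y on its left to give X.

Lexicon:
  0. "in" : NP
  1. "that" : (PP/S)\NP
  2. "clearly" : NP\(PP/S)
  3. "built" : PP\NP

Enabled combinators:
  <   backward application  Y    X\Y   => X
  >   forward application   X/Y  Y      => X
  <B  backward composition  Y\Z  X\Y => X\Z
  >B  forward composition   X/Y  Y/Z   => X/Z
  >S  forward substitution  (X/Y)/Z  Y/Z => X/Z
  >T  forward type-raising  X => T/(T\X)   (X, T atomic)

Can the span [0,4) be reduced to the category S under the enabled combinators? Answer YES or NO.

NO

NP (PP/S)\NP NP\(PP/S) PP\NP
CKY chart[0,4] = {N/(N\PP), NP/(NP\PP), PP, PP/(PP\PP), S/(S\PP)}; S ∉ chart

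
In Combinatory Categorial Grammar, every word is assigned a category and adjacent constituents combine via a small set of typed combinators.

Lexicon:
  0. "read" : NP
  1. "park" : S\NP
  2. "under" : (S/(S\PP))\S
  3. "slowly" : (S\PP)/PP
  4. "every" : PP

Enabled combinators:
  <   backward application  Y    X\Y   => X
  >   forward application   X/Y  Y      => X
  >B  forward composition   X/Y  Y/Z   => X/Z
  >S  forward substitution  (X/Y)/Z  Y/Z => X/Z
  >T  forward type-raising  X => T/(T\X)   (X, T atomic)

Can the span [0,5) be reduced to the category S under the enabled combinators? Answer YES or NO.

[0,5] S   >
  [0,3] S/(S\PP)   <
    [0,2] S   <
      [0,1] "read" : NP
      [1,2] "park" : S\NP
    [2,3] "under" : (S/(S\PP))\S
  [3,5] S\PP   >
    [3,4] "slowly" : (S\PP)/PP
    [4,5] "every" : PP

YES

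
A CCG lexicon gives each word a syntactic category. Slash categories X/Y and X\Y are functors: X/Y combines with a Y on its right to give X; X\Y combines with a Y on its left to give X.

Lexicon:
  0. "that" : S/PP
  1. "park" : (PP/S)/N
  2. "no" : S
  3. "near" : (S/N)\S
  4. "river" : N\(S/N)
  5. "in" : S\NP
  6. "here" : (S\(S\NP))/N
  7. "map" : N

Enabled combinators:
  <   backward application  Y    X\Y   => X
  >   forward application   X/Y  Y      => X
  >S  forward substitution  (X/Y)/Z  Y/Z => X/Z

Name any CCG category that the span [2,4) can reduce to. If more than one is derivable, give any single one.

S/N

[0,8] S   >
  [0,1] "that" : S/PP
  [1,8] PP   >
    [1,5] PP/S   >
      [1,2] "park" : (PP/S)/N
      [2,5] N   <
        [2,4] S/N   <
          [2,3] "no" : S
          [3,4] "near" : (S/N)\S
        [4,5] "river" : N\(S/N)
    [5,8] S   <
      [5,6] "in" : S\NP
      [6,8] S\(S\NP)   >
        [6,7] "here" : (S\(S\NP))/N
        [7,8] "map" : N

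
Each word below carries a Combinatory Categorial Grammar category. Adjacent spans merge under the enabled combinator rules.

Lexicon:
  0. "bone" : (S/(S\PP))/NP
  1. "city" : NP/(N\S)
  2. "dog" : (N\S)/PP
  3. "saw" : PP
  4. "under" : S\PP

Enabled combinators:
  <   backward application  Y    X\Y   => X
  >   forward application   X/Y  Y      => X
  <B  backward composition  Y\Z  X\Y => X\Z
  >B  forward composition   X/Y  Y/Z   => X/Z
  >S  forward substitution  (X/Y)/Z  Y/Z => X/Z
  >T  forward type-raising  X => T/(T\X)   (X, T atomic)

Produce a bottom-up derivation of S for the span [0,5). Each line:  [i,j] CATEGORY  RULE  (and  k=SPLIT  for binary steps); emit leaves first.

[0,1] (S/(S\PP))/NP  lex  "bone"
[1,2] NP/(N\S)  lex  "city"
[2,3] (N\S)/PP  lex  "dog"
[1,3] NP/PP  >B  k=2
[3,4] PP  lex  "saw"
[1,4] NP  >  k=3
[0,4] S/(S\PP)  >  k=1
[4,5] S\PP  lex  "under"
[0,5] S  >  k=4

[0,5] S   >
  [0,4] S/(S\PP)   >
    [0,1] "bone" : (S/(S\PP))/NP
    [1,4] NP   >
      [1,3] NP/PP   >B
        [1,2] "city" : NP/(N\S)
        [2,3] "dog" : (N\S)/PP
      [3,4] "saw" : PP
  [4,5] "under" : S\PP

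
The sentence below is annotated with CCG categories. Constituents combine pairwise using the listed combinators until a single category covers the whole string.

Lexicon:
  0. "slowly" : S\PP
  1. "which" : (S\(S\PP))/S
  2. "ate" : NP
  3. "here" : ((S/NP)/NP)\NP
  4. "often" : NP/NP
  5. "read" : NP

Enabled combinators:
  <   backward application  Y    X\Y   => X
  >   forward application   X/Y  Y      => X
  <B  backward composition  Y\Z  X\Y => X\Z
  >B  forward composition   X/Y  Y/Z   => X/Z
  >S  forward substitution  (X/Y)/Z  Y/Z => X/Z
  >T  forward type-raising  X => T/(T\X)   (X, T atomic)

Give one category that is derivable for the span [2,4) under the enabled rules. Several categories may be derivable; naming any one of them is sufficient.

[0,6] S   <
  [0,1] "slowly" : S\PP
  [1,6] S\(S\PP)   >
    [1,2] "which" : (S\(S\PP))/S
    [2,6] S   >
      [2,5] S/NP   >S
        [2,4] (S/NP)/NP   <
          [2,3] "ate" : NP
          [3,4] "here" : ((S/NP)/NP)\NP
        [4,5] "often" : NP/NP
      [5,6] "read" : NP

(S/NP)/NP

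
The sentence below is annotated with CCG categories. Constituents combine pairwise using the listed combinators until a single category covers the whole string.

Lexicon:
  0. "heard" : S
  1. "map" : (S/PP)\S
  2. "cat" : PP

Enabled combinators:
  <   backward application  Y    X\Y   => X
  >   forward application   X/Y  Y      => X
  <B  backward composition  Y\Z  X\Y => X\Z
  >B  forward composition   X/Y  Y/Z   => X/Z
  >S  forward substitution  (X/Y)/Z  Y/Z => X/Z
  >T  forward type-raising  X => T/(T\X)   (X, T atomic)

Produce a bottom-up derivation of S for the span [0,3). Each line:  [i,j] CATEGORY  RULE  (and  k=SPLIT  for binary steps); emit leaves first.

[0,3] S   >
  [0,2] S/PP   <
    [0,1] "heard" : S
    [1,2] "map" : (S/PP)\S
  [2,3] "cat" : PP

[0,1] S  lex  "heard"
[1,2] (S/PP)\S  lex  "map"
[0,2] S/PP  <  k=1
[2,3] PP  lex  "cat"
[0,3] S  >  k=2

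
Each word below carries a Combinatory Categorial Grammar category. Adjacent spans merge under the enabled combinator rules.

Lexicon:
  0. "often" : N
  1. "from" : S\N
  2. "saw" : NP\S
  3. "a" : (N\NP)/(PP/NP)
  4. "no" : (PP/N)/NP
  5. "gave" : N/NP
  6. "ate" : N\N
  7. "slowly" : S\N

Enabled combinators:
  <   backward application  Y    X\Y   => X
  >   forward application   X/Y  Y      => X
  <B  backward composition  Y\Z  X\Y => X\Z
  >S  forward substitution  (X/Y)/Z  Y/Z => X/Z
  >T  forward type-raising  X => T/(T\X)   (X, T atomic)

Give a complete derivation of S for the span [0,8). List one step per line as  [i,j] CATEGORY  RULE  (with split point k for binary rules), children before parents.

[0,8] S   <
  [0,3] NP   <
    [0,2] S   >
      [0,1] S/(S\N)   >T
        [0,1] "often" : N
      [1,2] "from" : S\N
    [2,3] "saw" : NP\S
  [3,8] S\NP   <B
    [3,6] N\NP   >
      [3,4] "a" : (N\NP)/(PP/NP)
      [4,6] PP/NP   >S
        [4,5] "no" : (PP/N)/NP
        [5,6] "gave" : N/NP
    [6,8] S\N   <B
      [6,7] "ate" : N\N
      [7,8] "slowly" : S\N

[0,1] N  lex  "often"
[0,1] S/(S\N)  >T
[1,2] S\N  lex  "from"
[0,2] S  >  k=1
[2,3] NP\S  lex  "saw"
[0,3] NP  <  k=2
[3,4] (N\NP)/(PP/NP)  lex  "a"
[4,5] (PP/N)/NP  lex  "no"
[5,6] N/NP  lex  "gave"
[4,6] PP/NP  >S  k=5
[3,6] N\NP  >  k=4
[6,7] N\N  lex  "ate"
[7,8] S\N  lex  "slowly"
[6,8] S\N  <B  k=7
[3,8] S\NP  <B  k=6
[0,8] S  <  k=3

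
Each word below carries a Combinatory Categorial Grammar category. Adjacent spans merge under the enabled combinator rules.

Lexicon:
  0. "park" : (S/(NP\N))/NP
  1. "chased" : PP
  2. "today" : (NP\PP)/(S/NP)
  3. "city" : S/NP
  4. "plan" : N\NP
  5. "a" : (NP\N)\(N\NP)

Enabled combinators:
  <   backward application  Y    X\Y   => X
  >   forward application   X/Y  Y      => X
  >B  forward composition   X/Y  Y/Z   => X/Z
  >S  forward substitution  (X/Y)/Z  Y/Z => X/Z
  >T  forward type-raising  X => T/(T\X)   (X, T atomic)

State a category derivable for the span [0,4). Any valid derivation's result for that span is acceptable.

[0,6] S   >
  [0,4] S/(NP\N)   >
    [0,1] "park" : (S/(NP\N))/NP
    [1,4] NP   >
      [1,2] NP/(NP\PP)   >T
        [1,2] "chased" : PP
      [2,4] NP\PP   >
        [2,3] "today" : (NP\PP)/(S/NP)
        [3,4] "city" : S/NP
  [4,6] NP\N   <
    [4,5] "plan" : N\NP
    [5,6] "a" : (NP\N)\(N\NP)

S/(NP\N)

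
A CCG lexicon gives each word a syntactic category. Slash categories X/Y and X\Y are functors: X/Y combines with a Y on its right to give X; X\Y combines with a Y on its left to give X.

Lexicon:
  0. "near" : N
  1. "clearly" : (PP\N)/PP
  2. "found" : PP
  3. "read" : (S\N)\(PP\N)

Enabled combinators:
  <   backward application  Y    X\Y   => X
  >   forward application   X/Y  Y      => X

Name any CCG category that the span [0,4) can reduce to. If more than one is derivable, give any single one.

S

[0,4] S   <
  [0,1] "near" : N
  [1,4] S\N   <
    [1,3] PP\N   >
      [1,2] "clearly" : (PP\N)/PP
      [2,3] "found" : PP
    [3,4] "read" : (S\N)\(PP\N)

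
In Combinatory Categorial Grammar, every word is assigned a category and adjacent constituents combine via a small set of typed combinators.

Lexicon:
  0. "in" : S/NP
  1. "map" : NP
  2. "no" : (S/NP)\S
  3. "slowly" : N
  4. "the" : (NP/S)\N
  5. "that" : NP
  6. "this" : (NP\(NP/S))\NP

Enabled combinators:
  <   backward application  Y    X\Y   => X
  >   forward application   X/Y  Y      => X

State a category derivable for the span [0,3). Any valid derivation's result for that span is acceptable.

[0,7] S   >
  [0,3] S/NP   <
    [0,2] S   >
      [0,1] "in" : S/NP
      [1,2] "map" : NP
    [2,3] "no" : (S/NP)\S
  [3,7] NP   <
    [3,5] NP/S   <
      [3,4] "slowly" : N
      [4,5] "the" : (NP/S)\N
    [5,7] NP\(NP/S)   <
      [5,6] "that" : NP
      [6,7] "this" : (NP\(NP/S))\NP

S/NP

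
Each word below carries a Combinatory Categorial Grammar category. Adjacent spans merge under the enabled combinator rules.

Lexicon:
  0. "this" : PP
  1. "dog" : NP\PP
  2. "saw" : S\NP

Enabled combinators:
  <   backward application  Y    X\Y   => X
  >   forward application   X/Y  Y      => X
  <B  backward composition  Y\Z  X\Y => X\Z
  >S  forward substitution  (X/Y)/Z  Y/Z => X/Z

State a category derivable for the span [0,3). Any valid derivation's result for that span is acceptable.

S

[0,3] S   <
  [0,2] NP   <
    [0,1] "this" : PP
    [1,2] "dog" : NP\PP
  [2,3] "saw" : S\NP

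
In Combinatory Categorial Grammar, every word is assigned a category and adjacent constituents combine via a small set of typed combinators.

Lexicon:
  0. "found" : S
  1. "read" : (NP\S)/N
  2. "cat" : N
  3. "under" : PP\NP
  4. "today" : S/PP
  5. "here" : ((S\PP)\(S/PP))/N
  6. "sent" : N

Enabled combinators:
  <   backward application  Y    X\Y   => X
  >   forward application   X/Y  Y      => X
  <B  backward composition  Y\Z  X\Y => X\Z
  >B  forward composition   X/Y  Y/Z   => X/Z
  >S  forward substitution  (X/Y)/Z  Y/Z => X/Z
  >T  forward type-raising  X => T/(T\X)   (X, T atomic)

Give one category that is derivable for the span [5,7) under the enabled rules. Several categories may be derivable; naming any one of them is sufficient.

[0,7] S   <
  [0,4] PP   >
    [0,1] PP/(PP\S)   >T
      [0,1] "found" : S
    [1,4] PP\S   <B
      [1,3] NP\S   >
        [1,2] "read" : (NP\S)/N
        [2,3] "cat" : N
      [3,4] "under" : PP\NP
  [4,7] S\PP   <
    [4,5] "today" : S/PP
    [5,7] (S\PP)\(S/PP)   >
      [5,6] "here" : ((S\PP)\(S/PP))/N
      [6,7] "sent" : N

(S\PP)\(S/PP)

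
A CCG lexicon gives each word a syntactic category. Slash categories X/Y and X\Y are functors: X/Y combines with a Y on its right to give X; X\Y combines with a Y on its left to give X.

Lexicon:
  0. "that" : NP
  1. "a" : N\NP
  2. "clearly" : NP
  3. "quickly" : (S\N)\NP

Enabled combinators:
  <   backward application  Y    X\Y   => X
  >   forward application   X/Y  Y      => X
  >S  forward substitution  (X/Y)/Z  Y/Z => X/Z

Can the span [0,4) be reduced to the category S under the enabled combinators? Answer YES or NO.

[0,4] S   <
  [0,2] N   <
    [0,1] "that" : NP
    [1,2] "a" : N\NP
  [2,4] S\N   <
    [2,3] "clearly" : NP
    [3,4] "quickly" : (S\N)\NP

YES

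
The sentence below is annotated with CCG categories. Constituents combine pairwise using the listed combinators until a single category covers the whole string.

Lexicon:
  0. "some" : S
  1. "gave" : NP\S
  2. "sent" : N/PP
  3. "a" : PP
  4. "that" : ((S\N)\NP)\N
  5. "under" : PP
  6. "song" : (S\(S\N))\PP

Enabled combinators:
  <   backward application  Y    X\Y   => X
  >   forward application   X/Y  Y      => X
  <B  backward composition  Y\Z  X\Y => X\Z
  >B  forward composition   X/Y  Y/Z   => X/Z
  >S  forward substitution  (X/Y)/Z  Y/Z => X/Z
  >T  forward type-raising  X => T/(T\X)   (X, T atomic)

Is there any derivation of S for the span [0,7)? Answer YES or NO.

[0,7] S   <
  [0,5] S\N   <
    [0,2] NP   >
      [0,1] NP/(NP\S)   >T
        [0,1] "some" : S
      [1,2] "gave" : NP\S
    [2,5] (S\N)\NP   <
      [2,4] N   >
        [2,3] "sent" : N/PP
        [3,4] "a" : PP
      [4,5] "that" : ((S\N)\NP)\N
  [5,7] S\(S\N)   <
    [5,6] "under" : PP
    [6,7] "song" : (S\(S\N))\PP

YES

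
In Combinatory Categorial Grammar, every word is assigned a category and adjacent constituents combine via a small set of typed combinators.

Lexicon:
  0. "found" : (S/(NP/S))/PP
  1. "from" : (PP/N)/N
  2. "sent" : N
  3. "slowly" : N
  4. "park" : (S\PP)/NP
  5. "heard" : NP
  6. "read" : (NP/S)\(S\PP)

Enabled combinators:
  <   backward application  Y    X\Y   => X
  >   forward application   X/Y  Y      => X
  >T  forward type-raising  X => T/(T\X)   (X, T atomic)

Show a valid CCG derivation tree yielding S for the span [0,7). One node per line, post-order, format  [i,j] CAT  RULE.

[0,7] S   >
  [0,4] S/(NP/S)   >
    [0,1] "found" : (S/(NP/S))/PP
    [1,4] PP   >
      [1,3] PP/N   >
        [1,2] "from" : (PP/N)/N
        [2,3] "sent" : N
      [3,4] "slowly" : N
  [4,7] NP/S   <
    [4,6] S\PP   >
      [4,5] "park" : (S\PP)/NP
      [5,6] "heard" : NP
    [6,7] "read" : (NP/S)\(S\PP)

[0,1] (S/(NP/S))/PP  lex  "found"
[1,2] (PP/N)/N  lex  "from"
[2,3] N  lex  "sent"
[1,3] PP/N  >  k=2
[3,4] N  lex  "slowly"
[1,4] PP  >  k=3
[0,4] S/(NP/S)  >  k=1
[4,5] (S\PP)/NP  lex  "park"
[5,6] NP  lex  "heard"
[4,6] S\PP  >  k=5
[6,7] (NP/S)\(S\PP)  lex  "read"
[4,7] NP/S  <  k=6
[0,7] S  >  k=4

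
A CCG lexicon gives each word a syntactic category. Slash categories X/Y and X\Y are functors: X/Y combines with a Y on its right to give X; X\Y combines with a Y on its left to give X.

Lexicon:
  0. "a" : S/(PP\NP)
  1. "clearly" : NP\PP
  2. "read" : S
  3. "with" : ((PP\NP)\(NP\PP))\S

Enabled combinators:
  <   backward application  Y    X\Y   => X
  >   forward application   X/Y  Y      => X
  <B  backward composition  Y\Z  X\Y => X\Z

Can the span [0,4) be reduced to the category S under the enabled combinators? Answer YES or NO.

YES

[0,4] S   >
  [0,1] "a" : S/(PP\NP)
  [1,4] PP\NP   <
    [1,2] "clearly" : NP\PP
    [2,4] (PP\NP)\(NP\PP)   <
      [2,3] "read" : S
      [3,4] "with" : ((PP\NP)\(NP\PP))\S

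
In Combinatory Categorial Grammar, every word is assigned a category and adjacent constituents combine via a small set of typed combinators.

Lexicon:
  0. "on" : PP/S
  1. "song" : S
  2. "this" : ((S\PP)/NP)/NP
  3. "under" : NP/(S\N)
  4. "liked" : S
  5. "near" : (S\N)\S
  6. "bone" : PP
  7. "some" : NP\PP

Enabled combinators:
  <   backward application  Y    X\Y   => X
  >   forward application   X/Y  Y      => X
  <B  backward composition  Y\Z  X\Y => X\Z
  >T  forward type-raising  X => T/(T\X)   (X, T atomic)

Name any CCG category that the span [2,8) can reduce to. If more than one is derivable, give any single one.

[0,8] S   <
  [0,2] PP   >
    [0,1] "on" : PP/S
    [1,2] "song" : S
  [2,8] S\PP   >
    [2,6] (S\PP)/NP   >
      [2,3] "this" : ((S\PP)/NP)/NP
      [3,6] NP   >
        [3,4] "under" : NP/(S\N)
        [4,6] S\N   <
          [4,5] "liked" : S
          [5,6] "near" : (S\N)\S
    [6,8] NP   <
      [6,7] "bone" : PP
      [7,8] "some" : NP\PP

S\PP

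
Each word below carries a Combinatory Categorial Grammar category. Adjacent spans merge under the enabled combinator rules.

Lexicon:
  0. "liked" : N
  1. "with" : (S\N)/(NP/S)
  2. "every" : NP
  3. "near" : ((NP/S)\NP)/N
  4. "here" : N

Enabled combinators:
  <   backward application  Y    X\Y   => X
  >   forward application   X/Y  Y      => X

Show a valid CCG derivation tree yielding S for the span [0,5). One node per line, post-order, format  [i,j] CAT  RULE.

[0,5] S   <
  [0,1] "liked" : N
  [1,5] S\N   >
    [1,2] "with" : (S\N)/(NP/S)
    [2,5] NP/S   <
      [2,3] "every" : NP
      [3,5] (NP/S)\NP   >
        [3,4] "near" : ((NP/S)\NP)/N
        [4,5] "here" : N

[0,1] N  lex  "liked"
[1,2] (S\N)/(NP/S)  lex  "with"
[2,3] NP  lex  "every"
[3,4] ((NP/S)\NP)/N  lex  "near"
[4,5] N  lex  "here"
[3,5] (NP/S)\NP  >  k=4
[2,5] NP/S  <  k=3
[1,5] S\N  >  k=2
[0,5] S  <  k=1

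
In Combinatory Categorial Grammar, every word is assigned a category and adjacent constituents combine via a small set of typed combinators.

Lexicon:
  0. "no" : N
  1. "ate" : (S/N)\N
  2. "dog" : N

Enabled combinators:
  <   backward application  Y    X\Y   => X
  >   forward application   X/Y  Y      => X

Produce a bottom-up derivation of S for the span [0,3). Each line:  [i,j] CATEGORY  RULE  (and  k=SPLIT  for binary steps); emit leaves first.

[0,1] N  lex  "no"
[1,2] (S/N)\N  lex  "ate"
[0,2] S/N  <  k=1
[2,3] N  lex  "dog"
[0,3] S  >  k=2

[0,3] S   >
  [0,2] S/N   <
    [0,1] "no" : N
    [1,2] "ate" : (S/N)\N
  [2,3] "dog" : N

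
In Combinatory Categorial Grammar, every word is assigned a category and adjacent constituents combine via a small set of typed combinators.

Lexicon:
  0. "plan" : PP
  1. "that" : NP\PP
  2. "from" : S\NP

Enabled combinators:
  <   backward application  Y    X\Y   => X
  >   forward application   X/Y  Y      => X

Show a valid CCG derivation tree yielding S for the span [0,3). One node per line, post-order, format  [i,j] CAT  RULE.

[0,1] PP  lex  "plan"
[1,2] NP\PP  lex  "that"
[0,2] NP  <  k=1
[2,3] S\NP  lex  "from"
[0,3] S  <  k=2

[0,3] S   <
  [0,2] NP   <
    [0,1] "plan" : PP
    [1,2] "that" : NP\PP
  [2,3] "from" : S\NP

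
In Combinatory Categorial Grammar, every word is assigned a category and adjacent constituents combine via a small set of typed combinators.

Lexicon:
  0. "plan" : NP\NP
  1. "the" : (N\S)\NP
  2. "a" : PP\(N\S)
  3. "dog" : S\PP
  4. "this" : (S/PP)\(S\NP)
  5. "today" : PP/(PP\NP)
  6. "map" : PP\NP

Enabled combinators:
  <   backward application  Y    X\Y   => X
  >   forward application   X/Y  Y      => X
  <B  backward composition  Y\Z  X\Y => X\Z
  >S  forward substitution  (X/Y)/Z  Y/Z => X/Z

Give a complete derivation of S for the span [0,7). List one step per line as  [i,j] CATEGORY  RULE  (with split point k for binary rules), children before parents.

[0,7] S   >
  [0,5] S/PP   <
    [0,4] S\NP   <B
      [0,3] PP\NP   <B
        [0,1] "plan" : NP\NP
        [1,3] PP\NP   <B
          [1,2] "the" : (N\S)\NP
          [2,3] "a" : PP\(N\S)
      [3,4] "dog" : S\PP
    [4,5] "this" : (S/PP)\(S\NP)
  [5,7] PP   >
    [5,6] "today" : PP/(PP\NP)
    [6,7] "map" : PP\NP

[0,1] NP\NP  lex  "plan"
[1,2] (N\S)\NP  lex  "the"
[2,3] PP\(N\S)  lex  "a"
[1,3] PP\NP  <B  k=2
[0,3] PP\NP  <B  k=1
[3,4] S\PP  lex  "dog"
[0,4] S\NP  <B  k=3
[4,5] (S/PP)\(S\NP)  lex  "this"
[0,5] S/PP  <  k=4
[5,6] PP/(PP\NP)  lex  "today"
[6,7] PP\NP  lex  "map"
[5,7] PP  >  k=6
[0,7] S  >  k=5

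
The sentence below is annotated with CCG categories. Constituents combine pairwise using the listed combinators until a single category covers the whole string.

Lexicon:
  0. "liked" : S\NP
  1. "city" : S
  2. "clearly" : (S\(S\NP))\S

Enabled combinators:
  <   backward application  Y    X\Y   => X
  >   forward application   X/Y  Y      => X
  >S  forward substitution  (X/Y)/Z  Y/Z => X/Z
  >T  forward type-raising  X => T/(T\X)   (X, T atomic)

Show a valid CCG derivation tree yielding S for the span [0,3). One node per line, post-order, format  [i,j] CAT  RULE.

[0,3] S   <
  [0,1] "liked" : S\NP
  [1,3] S\(S\NP)   <
    [1,2] "city" : S
    [2,3] "clearly" : (S\(S\NP))\S

[0,1] S\NP  lex  "liked"
[1,2] S  lex  "city"
[2,3] (S\(S\NP))\S  lex  "clearly"
[1,3] S\(S\NP)  <  k=2
[0,3] S  <  k=1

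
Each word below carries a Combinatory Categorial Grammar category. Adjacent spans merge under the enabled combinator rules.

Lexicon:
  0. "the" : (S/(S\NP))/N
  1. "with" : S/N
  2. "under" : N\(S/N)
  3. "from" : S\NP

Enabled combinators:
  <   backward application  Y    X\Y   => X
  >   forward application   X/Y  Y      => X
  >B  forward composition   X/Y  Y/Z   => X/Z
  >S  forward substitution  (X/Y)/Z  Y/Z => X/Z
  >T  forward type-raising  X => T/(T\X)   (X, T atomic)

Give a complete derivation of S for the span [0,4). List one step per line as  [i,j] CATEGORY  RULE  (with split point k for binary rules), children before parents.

[0,4] S   >
  [0,3] S/(S\NP)   >
    [0,1] "the" : (S/(S\NP))/N
    [1,3] N   <
      [1,2] "with" : S/N
      [2,3] "under" : N\(S/N)
  [3,4] "from" : S\NP

[0,1] (S/(S\NP))/N  lex  "the"
[1,2] S/N  lex  "with"
[2,3] N\(S/N)  lex  "under"
[1,3] N  <  k=2
[0,3] S/(S\NP)  >  k=1
[3,4] S\NP  lex  "from"
[0,4] S  >  k=3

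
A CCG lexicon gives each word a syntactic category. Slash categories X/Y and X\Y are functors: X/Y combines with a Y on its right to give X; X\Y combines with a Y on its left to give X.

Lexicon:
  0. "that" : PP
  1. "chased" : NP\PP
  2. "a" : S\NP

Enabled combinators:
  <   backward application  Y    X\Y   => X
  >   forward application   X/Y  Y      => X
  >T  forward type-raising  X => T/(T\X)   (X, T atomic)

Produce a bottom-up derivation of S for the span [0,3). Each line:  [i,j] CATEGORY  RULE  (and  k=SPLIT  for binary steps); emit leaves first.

[0,1] PP  lex  "that"
[1,2] NP\PP  lex  "chased"
[0,2] NP  <  k=1
[2,3] S\NP  lex  "a"
[0,3] S  <  k=2

[0,3] S   <
  [0,2] NP   <
    [0,1] "that" : PP
    [1,2] "chased" : NP\PP
  [2,3] "a" : S\NP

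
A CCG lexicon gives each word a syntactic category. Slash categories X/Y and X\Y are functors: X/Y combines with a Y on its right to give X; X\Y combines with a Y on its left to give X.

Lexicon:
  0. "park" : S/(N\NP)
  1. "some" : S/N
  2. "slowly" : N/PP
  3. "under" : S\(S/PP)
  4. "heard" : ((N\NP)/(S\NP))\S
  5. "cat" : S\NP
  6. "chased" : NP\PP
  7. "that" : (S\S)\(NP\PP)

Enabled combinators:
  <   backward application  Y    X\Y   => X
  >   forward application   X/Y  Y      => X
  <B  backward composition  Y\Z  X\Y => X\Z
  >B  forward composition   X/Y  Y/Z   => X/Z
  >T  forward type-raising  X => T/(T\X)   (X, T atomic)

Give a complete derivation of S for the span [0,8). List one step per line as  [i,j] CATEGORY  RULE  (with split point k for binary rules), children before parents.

[0,1] S/(N\NP)  lex  "park"
[1,2] S/N  lex  "some"
[2,3] N/PP  lex  "slowly"
[1,3] S/PP  >B  k=2
[3,4] S\(S/PP)  lex  "under"
[1,4] S  <  k=3
[4,5] ((N\NP)/(S\NP))\S  lex  "heard"
[1,5] (N\NP)/(S\NP)  <  k=4
[5,6] S\NP  lex  "cat"
[6,7] NP\PP  lex  "chased"
[7,8] (S\S)\(NP\PP)  lex  "that"
[6,8] S\S  <  k=7
[5,8] S\NP  <B  k=6
[1,8] N\NP  >  k=5
[0,8] S  >  k=1

[0,8] S   >
  [0,1] "park" : S/(N\NP)
  [1,8] N\NP   >
    [1,5] (N\NP)/(S\NP)   <
      [1,4] S   <
        [1,3] S/PP   >B
          [1,2] "some" : S/N
          [2,3] "slowly" : N/PP
        [3,4] "under" : S\(S/PP)
      [4,5] "heard" : ((N\NP)/(S\NP))\S
    [5,8] S\NP   <B
      [5,6] "cat" : S\NP
      [6,8] S\S   <
        [6,7] "chased" : NP\PP
        [7,8] "that" : (S\S)\(NP\PP)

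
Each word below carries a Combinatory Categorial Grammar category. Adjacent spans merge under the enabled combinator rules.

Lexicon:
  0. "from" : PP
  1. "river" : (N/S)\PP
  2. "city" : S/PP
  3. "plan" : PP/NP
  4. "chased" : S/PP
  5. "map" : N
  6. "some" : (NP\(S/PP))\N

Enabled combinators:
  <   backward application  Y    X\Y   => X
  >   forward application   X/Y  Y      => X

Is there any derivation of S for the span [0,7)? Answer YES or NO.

PP (N/S)\PP S/PP PP/NP S/PP N (NP\(S/PP))\N
CKY chart[0,7] = {N}; S ∉ chart

NO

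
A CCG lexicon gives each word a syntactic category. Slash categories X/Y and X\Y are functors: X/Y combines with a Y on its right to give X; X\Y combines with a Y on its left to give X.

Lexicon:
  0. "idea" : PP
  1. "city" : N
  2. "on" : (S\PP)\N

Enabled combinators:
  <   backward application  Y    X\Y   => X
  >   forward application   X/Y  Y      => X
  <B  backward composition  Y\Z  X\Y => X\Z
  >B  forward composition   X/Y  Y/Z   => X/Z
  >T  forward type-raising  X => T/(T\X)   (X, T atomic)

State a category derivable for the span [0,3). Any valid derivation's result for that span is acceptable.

[0,3] S   <
  [0,1] "idea" : PP
  [1,3] S\PP   <
    [1,2] "city" : N
    [2,3] "on" : (S\PP)\N

S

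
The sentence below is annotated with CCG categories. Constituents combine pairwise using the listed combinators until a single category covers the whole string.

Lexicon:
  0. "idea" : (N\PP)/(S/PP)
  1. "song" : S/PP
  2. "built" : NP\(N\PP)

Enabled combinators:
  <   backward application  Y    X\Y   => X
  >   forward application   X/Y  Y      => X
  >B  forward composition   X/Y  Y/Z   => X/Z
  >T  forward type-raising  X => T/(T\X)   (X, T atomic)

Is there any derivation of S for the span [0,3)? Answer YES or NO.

NO

(N\PP)/(S/PP) S/PP NP\(N\PP)
CKY chart[0,3] = {N/(N\NP), NP, NP/(NP\NP), PP/(PP\NP), S/(S\NP)}; S ∉ chart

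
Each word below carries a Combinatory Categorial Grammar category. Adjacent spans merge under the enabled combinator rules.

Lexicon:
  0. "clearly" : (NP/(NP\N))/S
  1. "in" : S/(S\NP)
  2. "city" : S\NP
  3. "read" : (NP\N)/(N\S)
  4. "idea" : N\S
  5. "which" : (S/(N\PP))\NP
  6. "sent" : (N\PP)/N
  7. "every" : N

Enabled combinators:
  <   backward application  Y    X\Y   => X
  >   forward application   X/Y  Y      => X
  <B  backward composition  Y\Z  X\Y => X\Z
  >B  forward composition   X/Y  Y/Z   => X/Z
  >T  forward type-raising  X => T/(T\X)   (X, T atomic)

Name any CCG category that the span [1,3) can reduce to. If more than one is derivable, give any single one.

[0,8] S   >
  [0,6] S/(N\PP)   <
    [0,5] NP   >
      [0,3] NP/(NP\N)   >
        [0,1] "clearly" : (NP/(NP\N))/S
        [1,3] S   >
          [1,2] "in" : S/(S\NP)
          [2,3] "city" : S\NP
      [3,5] NP\N   >
        [3,4] "read" : (NP\N)/(N\S)
        [4,5] "idea" : N\S
    [5,6] "which" : (S/(N\PP))\NP
  [6,8] N\PP   >
    [6,7] "sent" : (N\PP)/N
    [7,8] "every" : N

S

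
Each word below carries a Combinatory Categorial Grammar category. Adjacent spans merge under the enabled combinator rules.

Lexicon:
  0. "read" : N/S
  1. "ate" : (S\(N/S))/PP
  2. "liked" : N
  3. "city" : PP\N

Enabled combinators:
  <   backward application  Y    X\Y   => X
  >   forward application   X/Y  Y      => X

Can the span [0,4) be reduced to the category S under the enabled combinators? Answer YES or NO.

[0,4] S   <
  [0,1] "read" : N/S
  [1,4] S\(N/S)   >
    [1,2] "ate" : (S\(N/S))/PP
    [2,4] PP   <
      [2,3] "liked" : N
      [3,4] "city" : PP\N

YES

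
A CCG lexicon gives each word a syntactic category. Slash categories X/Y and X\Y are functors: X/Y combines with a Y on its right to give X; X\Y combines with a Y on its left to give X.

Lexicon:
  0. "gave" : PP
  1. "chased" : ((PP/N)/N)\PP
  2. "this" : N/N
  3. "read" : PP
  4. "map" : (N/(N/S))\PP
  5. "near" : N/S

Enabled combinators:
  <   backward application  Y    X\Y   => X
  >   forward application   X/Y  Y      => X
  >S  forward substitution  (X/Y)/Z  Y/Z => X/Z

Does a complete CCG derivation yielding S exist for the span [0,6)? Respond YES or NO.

NO

PP ((PP/N)/N)\PP N/N PP (N/(N/S))\PP N/S
CKY chart[0,6] = {PP, PP/N}; S ∉ chart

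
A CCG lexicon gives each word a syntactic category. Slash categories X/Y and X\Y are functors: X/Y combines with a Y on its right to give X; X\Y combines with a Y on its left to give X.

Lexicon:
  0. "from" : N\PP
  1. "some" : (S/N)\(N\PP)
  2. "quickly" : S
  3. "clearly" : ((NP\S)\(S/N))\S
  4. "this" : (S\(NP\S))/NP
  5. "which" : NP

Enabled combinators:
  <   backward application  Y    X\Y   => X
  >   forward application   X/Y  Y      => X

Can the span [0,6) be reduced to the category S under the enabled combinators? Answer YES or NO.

YES

[0,6] S   <
  [0,4] NP\S   <
    [0,2] S/N   <
      [0,1] "from" : N\PP
      [1,2] "some" : (S/N)\(N\PP)
    [2,4] (NP\S)\(S/N)   <
      [2,3] "quickly" : S
      [3,4] "clearly" : ((NP\S)\(S/N))\S
  [4,6] S\(NP\S)   >
    [4,5] "this" : (S\(NP\S))/NP
    [5,6] "which" : NP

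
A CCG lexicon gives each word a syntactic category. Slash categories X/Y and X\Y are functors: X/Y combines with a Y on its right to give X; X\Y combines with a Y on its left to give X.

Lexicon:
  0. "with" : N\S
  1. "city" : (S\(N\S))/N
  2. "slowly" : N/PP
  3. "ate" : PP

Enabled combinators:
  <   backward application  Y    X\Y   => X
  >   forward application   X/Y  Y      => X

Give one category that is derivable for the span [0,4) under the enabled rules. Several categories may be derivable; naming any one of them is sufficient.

[0,4] S   <
  [0,1] "with" : N\S
  [1,4] S\(N\S)   >
    [1,2] "city" : (S\(N\S))/N
    [2,4] N   >
      [2,3] "slowly" : N/PP
      [3,4] "ate" : PP

S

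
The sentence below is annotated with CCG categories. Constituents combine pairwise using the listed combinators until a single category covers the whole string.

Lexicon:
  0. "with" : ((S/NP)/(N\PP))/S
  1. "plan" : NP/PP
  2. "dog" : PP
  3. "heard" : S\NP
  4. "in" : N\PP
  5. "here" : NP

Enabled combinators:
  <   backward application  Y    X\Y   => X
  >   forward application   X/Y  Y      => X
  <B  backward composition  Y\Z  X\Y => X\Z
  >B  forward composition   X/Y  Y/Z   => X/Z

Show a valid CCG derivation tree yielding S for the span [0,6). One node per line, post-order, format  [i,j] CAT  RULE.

[0,6] S   >
  [0,5] S/NP   >
    [0,4] (S/NP)/(N\PP)   >
      [0,1] "with" : ((S/NP)/(N\PP))/S
      [1,4] S   <
        [1,3] NP   >
          [1,2] "plan" : NP/PP
          [2,3] "dog" : PP
        [3,4] "heard" : S\NP
    [4,5] "in" : N\PP
  [5,6] "here" : NP

[0,1] ((S/NP)/(N\PP))/S  lex  "with"
[1,2] NP/PP  lex  "plan"
[2,3] PP  lex  "dog"
[1,3] NP  >  k=2
[3,4] S\NP  lex  "heard"
[1,4] S  <  k=3
[0,4] (S/NP)/(N\PP)  >  k=1
[4,5] N\PP  lex  "in"
[0,5] S/NP  >  k=4
[5,6] NP  lex  "here"
[0,6] S  >  k=5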